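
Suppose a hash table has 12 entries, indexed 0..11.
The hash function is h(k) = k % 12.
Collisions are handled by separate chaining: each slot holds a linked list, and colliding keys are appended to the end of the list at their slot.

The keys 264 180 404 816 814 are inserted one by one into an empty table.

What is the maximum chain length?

264 → bucket 0
180 → bucket 0 (collision)
404 → bucket 8
816 → bucket 0 (collision)
814 → bucket 10
Final buckets:
0: 264 -> 180 -> 816
1: -
2: -
3: -
4: -
5: -
6: -
7: -
8: 404
9: -
10: 814
11: -

3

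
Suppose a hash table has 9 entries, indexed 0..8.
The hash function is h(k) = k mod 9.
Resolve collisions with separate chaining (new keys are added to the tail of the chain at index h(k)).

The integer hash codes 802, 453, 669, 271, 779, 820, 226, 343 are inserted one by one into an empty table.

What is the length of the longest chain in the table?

5

802 → bucket 1
453 → bucket 3
669 → bucket 3 (collision)
271 → bucket 1 (collision)
779 → bucket 5
820 → bucket 1 (collision)
226 → bucket 1 (collision)
343 → bucket 1 (collision)
Final buckets:
0: .
1: 802 -> 271 -> 820 -> 226 -> 343
2: .
3: 453 -> 669
4: .
5: 779
6: .
7: .
8: .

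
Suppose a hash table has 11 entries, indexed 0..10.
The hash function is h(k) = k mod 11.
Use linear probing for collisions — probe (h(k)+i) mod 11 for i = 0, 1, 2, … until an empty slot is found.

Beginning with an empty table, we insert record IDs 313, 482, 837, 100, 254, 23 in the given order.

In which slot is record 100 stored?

Insert 313: h=5, slot 5 empty => index 5.
Insert 482: h=9, slot 9 empty => index 9.
Insert 837: h=1, slot 1 empty => index 1.
Insert 100: h=1, slot 1 occupied => index 2.
Insert 254: h=1, slots 1,2 occupied => index 3.
Insert 23: h=1, slots 1,2,3 occupied => index 4.
Table: [_, 837, 100, 254, 23, 313, _, _, _, 482, _]

2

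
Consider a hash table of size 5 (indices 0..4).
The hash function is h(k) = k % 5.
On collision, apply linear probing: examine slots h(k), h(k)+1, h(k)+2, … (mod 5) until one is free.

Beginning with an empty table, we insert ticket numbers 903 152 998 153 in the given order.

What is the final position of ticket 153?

0

Insert 903: h=3, slot 3 empty => index 3.
Insert 152: h=2, slot 2 empty => index 2.
Insert 998: h=3, slot 3 occupied => index 4.
Insert 153: h=3, slots 3,4 occupied => index 0.
Table: [153, ., 152, 903, 998]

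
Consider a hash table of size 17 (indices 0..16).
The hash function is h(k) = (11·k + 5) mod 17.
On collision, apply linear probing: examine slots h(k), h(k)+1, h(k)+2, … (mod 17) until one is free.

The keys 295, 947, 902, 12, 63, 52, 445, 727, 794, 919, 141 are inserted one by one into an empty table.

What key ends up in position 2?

295: h=3 -> slot 3
947: h=1 -> slot 1
902: h=16 -> slot 16
12: h=1, probe 1,2 -> slot 2
63: h=1, probe 1,2,3,4 -> slot 4
52: h=16, probe 16,0 -> slot 0
445: h=4, probe 4,5 -> slot 5
727: h=12 -> slot 12
794: h=1, probe 1,2,3,4,5,6 -> slot 6
919: h=16, probe 16,0,1,2,3,4,5,6,7 -> slot 7
141: h=9 -> slot 9
Table: [52, 947, 12, 295, 63, 445, 794, 919, —, 141, —, —, 727, —, —, —, 902]

12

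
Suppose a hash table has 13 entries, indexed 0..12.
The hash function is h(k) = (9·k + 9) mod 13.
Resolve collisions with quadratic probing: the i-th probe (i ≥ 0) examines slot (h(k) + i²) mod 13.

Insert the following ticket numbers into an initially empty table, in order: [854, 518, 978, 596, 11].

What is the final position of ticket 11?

Insert 854: h=12, slot 12 empty → index 12.
Insert 518: h=4, slot 4 empty → index 4.
Insert 978: h=10, slot 10 empty → index 10.
Insert 596: h=4, slot 4 occupied → index 5.
Insert 11: h=4, slots 4,5 occupied → index 8.
Table: [., ., ., ., 518, 596, ., ., 11, ., 978, ., 854]

8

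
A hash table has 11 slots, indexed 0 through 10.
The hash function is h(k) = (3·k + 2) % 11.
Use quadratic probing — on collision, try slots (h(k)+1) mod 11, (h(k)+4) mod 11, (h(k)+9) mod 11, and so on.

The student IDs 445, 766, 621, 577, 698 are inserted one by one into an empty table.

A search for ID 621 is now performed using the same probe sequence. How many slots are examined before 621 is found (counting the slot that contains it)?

2

445 hashes to 6; slot 6 is free => place at 6.
766 hashes to 1; slot 1 is free => place at 1.
621 hashes to 6; 6 taken => place at 7.
577 hashes to 6; 6,7 taken => place at 10.
698 hashes to 6; 6,7,10 taken => place at 4.
Table: [., 766, ., ., 698, ., 445, 621, ., ., 577]
Lookup 621: h=6, probe 6,7 → found at 7.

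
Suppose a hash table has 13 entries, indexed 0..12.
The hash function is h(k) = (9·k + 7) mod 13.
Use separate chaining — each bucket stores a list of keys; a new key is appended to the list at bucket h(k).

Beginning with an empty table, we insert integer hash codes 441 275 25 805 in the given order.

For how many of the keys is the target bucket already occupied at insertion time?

2

441 → bucket 11
275 → bucket 12
25 → bucket 11 (collision)
805 → bucket 11 (collision)
Final buckets:
0: ∅
1: ∅
2: ∅
3: ∅
4: ∅
5: ∅
6: ∅
7: ∅
8: ∅
9: ∅
10: ∅
11: 441 -> 25 -> 805
12: 275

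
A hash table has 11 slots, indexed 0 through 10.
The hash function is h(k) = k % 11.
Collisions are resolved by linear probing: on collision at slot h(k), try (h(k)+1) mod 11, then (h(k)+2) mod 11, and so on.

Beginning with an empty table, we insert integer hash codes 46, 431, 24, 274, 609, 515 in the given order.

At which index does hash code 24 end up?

4

Insert 46: h=2, slot 2 empty => index 2.
Insert 431: h=2, slot 2 occupied => index 3.
Insert 24: h=2, slots 2,3 occupied => index 4.
Insert 274: h=10, slot 10 empty => index 10.
Insert 609: h=4, slot 4 occupied => index 5.
Insert 515: h=9, slot 9 empty => index 9.
Table: [., ., 46, 431, 24, 609, ., ., ., 515, 274]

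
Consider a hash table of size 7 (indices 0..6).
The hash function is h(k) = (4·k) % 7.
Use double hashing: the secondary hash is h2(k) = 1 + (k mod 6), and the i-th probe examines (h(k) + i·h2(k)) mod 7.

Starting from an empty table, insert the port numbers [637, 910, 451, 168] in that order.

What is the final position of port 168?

Insert 637: h=0, slot 0 empty → index 0.
Insert 910: h=0, h2=5, slot 0 occupied → index 5.
Insert 451: h=5, h2=2, slots 5,0 occupied → index 2.
Insert 168: h=0, h2=1, slot 0 occupied → index 1.
Table: [637, 168, 451, —, —, 910, —]

1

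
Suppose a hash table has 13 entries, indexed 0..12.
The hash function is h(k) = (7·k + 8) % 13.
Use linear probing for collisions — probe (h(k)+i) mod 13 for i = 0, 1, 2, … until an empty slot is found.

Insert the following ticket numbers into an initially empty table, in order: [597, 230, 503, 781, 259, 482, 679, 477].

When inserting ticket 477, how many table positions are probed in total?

597 hashes to 1; slot 1 is free → place at 1.
230 hashes to 6; slot 6 is free → place at 6.
503 hashes to 6; 6 taken → place at 7.
781 hashes to 2; slot 2 is free → place at 2.
259 hashes to 1; 1,2 taken → place at 3.
482 hashes to 2; 2,3 taken → place at 4.
679 hashes to 3; 3,4 taken → place at 5.
477 hashes to 6; 6,7 taken → place at 8.
Table: [—, 597, 781, 259, 482, 679, 230, 503, 477, —, —, —, —]

3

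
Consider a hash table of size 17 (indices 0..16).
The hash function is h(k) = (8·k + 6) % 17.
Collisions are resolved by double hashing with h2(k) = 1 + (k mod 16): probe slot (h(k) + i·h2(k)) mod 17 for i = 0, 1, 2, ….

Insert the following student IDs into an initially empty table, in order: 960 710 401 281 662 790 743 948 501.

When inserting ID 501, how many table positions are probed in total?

3

Insert 960: h=2, slot 2 empty -> index 2.
Insert 710: h=8, slot 8 empty -> index 8.
Insert 401: h=1, slot 1 empty -> index 1.
Insert 281: h=10, slot 10 empty -> index 10.
Insert 662: h=15, slot 15 empty -> index 15.
Insert 790: h=2, h2=7, slot 2 occupied -> index 9.
Insert 743: h=0, slot 0 empty -> index 0.
Insert 948: h=8, h2=5, slot 8 occupied -> index 13.
Insert 501: h=2, h2=6, slots 2,8 occupied -> index 14.
Table: [743, 401, 960, -, -, -, -, -, 710, 790, 281, -, -, 948, 501, 662, -]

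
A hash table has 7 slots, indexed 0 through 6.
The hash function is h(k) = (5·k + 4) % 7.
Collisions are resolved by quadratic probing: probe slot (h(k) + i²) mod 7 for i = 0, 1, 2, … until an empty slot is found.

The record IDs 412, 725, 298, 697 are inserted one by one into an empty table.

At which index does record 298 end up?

4

Insert 412: h=6, slot 6 empty -> index 6.
Insert 725: h=3, slot 3 empty -> index 3.
Insert 298: h=3, slot 3 occupied -> index 4.
Insert 697: h=3, slots 3,4 occupied -> index 0.
Table: [697, _, _, 725, 298, _, 412]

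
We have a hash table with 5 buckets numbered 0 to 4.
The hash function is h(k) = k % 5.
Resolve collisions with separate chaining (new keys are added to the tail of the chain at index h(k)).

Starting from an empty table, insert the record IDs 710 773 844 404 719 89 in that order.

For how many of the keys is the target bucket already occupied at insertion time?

Insert 710: h=0, bucket 0 empty → new chain.
Insert 773: h=3, bucket 3 empty → new chain.
Insert 844: h=4, bucket 4 empty → new chain.
Insert 404: h=4, bucket 4 nonempty → append to chain.
Insert 719: h=4, bucket 4 nonempty → append to chain.
Insert 89: h=4, bucket 4 nonempty → append to chain.
Final buckets:
0: 710
1: —
2: —
3: 773
4: 844 -> 404 -> 719 -> 89

3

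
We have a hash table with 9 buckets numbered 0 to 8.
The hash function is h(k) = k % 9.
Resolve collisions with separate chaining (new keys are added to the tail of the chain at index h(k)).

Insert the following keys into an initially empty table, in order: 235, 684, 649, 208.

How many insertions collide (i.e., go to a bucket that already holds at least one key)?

2

Insert 235: h=1, bucket 1 empty → new chain.
Insert 684: h=0, bucket 0 empty → new chain.
Insert 649: h=1, bucket 1 nonempty → append to chain.
Insert 208: h=1, bucket 1 nonempty → append to chain.
Final buckets:
0: 684
1: 235 -> 649 -> 208
2: -
3: -
4: -
5: -
6: -
7: -
8: -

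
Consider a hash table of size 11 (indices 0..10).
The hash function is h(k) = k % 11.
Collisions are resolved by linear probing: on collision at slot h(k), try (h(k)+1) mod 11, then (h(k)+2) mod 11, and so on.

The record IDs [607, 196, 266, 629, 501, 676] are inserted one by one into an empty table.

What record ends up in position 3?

607 hashes to 2; slot 2 is free -> place at 2.
196 hashes to 9; slot 9 is free -> place at 9.
266 hashes to 2; 2 taken -> place at 3.
629 hashes to 2; 2,3 taken -> place at 4.
501 hashes to 6; slot 6 is free -> place at 6.
676 hashes to 5; slot 5 is free -> place at 5.
Table: [., ., 607, 266, 629, 676, 501, ., ., 196, .]

266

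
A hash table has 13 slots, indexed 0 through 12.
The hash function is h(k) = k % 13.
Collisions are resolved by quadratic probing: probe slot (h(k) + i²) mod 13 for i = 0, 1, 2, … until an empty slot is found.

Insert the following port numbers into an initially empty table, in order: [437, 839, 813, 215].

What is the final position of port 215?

3

437 hashes to 8; slot 8 is free → place at 8.
839 hashes to 7; slot 7 is free → place at 7.
813 hashes to 7; 7,8 taken → place at 11.
215 hashes to 7; 7,8,11 taken → place at 3.
Table: [-, -, -, 215, -, -, -, 839, 437, -, -, 813, -]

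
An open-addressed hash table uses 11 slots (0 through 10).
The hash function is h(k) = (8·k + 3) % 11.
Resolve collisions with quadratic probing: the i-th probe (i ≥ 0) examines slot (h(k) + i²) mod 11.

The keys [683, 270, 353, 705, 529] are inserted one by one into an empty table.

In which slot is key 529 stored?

683 hashes to 0; slot 0 is free => place at 0.
270 hashes to 7; slot 7 is free => place at 7.
353 hashes to 0; 0 taken => place at 1.
705 hashes to 0; 0,1 taken => place at 4.
529 hashes to 0; 0,1,4 taken => place at 9.
Table: [683, 353, _, _, 705, _, _, 270, _, 529, _]

9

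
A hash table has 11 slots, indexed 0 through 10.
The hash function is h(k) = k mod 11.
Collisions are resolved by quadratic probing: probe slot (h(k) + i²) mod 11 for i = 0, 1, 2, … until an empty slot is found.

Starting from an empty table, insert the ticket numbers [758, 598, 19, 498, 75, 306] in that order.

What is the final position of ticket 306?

2

758 hashes to 10; slot 10 is free -> place at 10.
598 hashes to 4; slot 4 is free -> place at 4.
19 hashes to 8; slot 8 is free -> place at 8.
498 hashes to 3; slot 3 is free -> place at 3.
75 hashes to 9; slot 9 is free -> place at 9.
306 hashes to 9; 9,10 taken -> place at 2.
Table: [—, —, 306, 498, 598, —, —, —, 19, 75, 758]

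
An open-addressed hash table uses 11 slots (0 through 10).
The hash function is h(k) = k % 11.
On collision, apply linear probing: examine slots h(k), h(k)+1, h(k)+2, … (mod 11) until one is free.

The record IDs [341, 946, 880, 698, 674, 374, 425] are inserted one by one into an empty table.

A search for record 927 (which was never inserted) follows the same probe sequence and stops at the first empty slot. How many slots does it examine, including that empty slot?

Insert 341: h=0, slot 0 empty -> index 0.
Insert 946: h=0, slot 0 occupied -> index 1.
Insert 880: h=0, slots 0,1 occupied -> index 2.
Insert 698: h=5, slot 5 empty -> index 5.
Insert 674: h=3, slot 3 empty -> index 3.
Insert 374: h=0, slots 0,1,2,3 occupied -> index 4.
Insert 425: h=7, slot 7 empty -> index 7.
Table: [341, 946, 880, 674, 374, 698, ., 425, ., ., .]
Lookup 927: h=3, probe 3,4,5,6 → slot 6 empty, not found.

4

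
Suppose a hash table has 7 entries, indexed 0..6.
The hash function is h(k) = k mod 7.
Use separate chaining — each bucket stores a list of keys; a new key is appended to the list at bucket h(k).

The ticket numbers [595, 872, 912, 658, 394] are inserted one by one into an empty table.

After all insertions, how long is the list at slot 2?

595 -> bucket 0
872 -> bucket 4
912 -> bucket 2
658 -> bucket 0 (collision)
394 -> bucket 2 (collision)
Final buckets:
0: 595 -> 658
1: —
2: 912 -> 394
3: —
4: 872
5: —
6: —

2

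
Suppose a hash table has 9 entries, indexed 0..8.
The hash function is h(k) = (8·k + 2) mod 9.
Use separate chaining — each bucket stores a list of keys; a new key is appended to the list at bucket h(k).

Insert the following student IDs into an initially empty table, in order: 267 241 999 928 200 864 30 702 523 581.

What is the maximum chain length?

3

Insert 267: h=5, bucket 5 empty -> new chain.
Insert 241: h=4, bucket 4 empty -> new chain.
Insert 999: h=2, bucket 2 empty -> new chain.
Insert 928: h=1, bucket 1 empty -> new chain.
Insert 200: h=0, bucket 0 empty -> new chain.
Insert 864: h=2, bucket 2 nonempty -> append to chain.
Insert 30: h=8, bucket 8 empty -> new chain.
Insert 702: h=2, bucket 2 nonempty -> append to chain.
Insert 523: h=1, bucket 1 nonempty -> append to chain.
Insert 581: h=6, bucket 6 empty -> new chain.
Final buckets:
0: 200
1: 928 -> 523
2: 999 -> 864 -> 702
3: —
4: 241
5: 267
6: 581
7: —
8: 30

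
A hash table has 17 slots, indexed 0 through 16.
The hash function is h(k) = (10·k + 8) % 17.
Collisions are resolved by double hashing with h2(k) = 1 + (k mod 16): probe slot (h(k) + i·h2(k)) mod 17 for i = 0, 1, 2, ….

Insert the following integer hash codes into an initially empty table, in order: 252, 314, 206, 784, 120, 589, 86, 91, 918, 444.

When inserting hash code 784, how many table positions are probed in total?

252 hashes to 12; slot 12 is free => place at 12.
314 hashes to 3; slot 3 is free => place at 3.
206 hashes to 11; slot 11 is free => place at 11.
784 hashes to 11, h2=1; 11,12 taken => place at 13.
120 hashes to 1; slot 1 is free => place at 1.
589 hashes to 16; slot 16 is free => place at 16.
86 hashes to 1, h2=7; 1 taken => place at 8.
91 hashes to 0; slot 0 is free => place at 0.
918 hashes to 8, h2=7; 8 taken => place at 15.
444 hashes to 11, h2=13; 11 taken => place at 7.
Table: [91, 120, ∅, 314, ∅, ∅, ∅, 444, 86, ∅, ∅, 206, 252, 784, ∅, 918, 589]

3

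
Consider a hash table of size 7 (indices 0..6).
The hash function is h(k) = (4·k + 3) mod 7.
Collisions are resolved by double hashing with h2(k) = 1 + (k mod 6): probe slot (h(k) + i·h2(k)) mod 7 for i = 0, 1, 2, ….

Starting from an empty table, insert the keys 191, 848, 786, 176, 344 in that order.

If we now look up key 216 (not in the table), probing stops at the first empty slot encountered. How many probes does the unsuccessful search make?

3

Insert 191: h=4, slot 4 empty → index 4.
Insert 848: h=0, slot 0 empty → index 0.
Insert 786: h=4, h2=1, slot 4 occupied → index 5.
Insert 176: h=0, h2=3, slot 0 occupied → index 3.
Insert 344: h=0, h2=3, slots 0,3 occupied → index 6.
Table: [848, ∅, ∅, 176, 191, 786, 344]
Lookup 216: h=6, h2=1, probe 6,0,1 → slot 1 empty, not found.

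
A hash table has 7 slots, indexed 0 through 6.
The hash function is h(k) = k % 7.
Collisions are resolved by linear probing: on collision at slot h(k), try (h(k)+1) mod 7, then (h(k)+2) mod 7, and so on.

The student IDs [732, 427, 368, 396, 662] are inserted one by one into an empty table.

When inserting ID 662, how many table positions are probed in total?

5

732: h=4 → slot 4
427: h=0 → slot 0
368: h=4, probe 4,5 → slot 5
396: h=4, probe 4,5,6 → slot 6
662: h=4, probe 4,5,6,0,1 → slot 1
Table: [427, 662, _, _, 732, 368, 396]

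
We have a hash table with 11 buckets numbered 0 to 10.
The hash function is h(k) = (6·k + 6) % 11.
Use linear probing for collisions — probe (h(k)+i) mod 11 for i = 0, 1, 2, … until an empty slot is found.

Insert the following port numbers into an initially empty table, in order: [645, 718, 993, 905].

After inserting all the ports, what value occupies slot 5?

905

Insert 645: h=4, slot 4 empty → index 4.
Insert 718: h=2, slot 2 empty → index 2.
Insert 993: h=2, slot 2 occupied → index 3.
Insert 905: h=2, slots 2,3,4 occupied → index 5.
Table: [., ., 718, 993, 645, 905, ., ., ., ., .]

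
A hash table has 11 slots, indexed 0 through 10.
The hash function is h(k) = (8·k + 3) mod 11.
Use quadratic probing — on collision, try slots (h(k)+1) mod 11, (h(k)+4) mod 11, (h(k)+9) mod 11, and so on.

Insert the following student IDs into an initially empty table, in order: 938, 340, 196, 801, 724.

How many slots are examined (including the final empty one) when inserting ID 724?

938: h=5 => slot 5
340: h=6 => slot 6
196: h=9 => slot 9
801: h=9, probe 9,10 => slot 10
724: h=9, probe 9,10,2 => slot 2
Table: [_, _, 724, _, _, 938, 340, _, _, 196, 801]

3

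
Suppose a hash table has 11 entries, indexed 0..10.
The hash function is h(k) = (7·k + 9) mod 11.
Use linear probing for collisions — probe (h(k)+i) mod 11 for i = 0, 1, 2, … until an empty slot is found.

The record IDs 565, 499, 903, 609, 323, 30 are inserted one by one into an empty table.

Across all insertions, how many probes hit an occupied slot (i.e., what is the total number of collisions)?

9

565: h=4 => slot 4
499: h=4, probe 4,5 => slot 5
903: h=5, probe 5,6 => slot 6
609: h=4, probe 4,5,6,7 => slot 7
323: h=4, probe 4,5,6,7,8 => slot 8
30: h=10 => slot 10
Table: [., ., ., ., 565, 499, 903, 609, 323, ., 30]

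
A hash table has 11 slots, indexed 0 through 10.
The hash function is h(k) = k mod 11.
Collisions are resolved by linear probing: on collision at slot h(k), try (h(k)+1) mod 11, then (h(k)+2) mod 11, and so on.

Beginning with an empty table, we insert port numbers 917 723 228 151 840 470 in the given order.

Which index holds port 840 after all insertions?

917: h=4 -> slot 4
723: h=8 -> slot 8
228: h=8, probe 8,9 -> slot 9
151: h=8, probe 8,9,10 -> slot 10
840: h=4, probe 4,5 -> slot 5
470: h=8, probe 8,9,10,0 -> slot 0
Table: [470, ∅, ∅, ∅, 917, 840, ∅, ∅, 723, 228, 151]

5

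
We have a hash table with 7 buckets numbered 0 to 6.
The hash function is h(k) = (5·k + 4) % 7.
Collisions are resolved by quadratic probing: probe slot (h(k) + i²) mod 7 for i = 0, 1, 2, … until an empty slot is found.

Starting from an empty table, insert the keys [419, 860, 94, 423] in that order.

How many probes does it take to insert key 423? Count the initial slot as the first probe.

Insert 419: h=6, slot 6 empty → index 6.
Insert 860: h=6, slot 6 occupied → index 0.
Insert 94: h=5, slot 5 empty → index 5.
Insert 423: h=5, slots 5,6 occupied → index 2.
Table: [860, _, 423, _, _, 94, 419]

3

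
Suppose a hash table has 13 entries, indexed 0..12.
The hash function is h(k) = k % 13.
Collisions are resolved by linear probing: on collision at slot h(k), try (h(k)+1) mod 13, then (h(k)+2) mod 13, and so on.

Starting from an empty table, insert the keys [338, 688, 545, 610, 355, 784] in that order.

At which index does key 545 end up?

338: h=0 => slot 0
688: h=12 => slot 12
545: h=12, probe 12,0,1 => slot 1
610: h=12, probe 12,0,1,2 => slot 2
355: h=4 => slot 4
784: h=4, probe 4,5 => slot 5
Table: [338, 545, 610, ∅, 355, 784, ∅, ∅, ∅, ∅, ∅, ∅, 688]

1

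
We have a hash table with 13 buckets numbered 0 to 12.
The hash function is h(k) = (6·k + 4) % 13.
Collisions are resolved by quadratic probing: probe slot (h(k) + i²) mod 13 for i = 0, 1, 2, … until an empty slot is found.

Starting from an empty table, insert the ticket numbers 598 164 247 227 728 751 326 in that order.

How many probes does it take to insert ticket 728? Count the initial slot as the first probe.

3

598: h=4 → slot 4
164: h=0 → slot 0
247: h=4, probe 4,5 → slot 5
227: h=1 → slot 1
728: h=4, probe 4,5,8 → slot 8
751: h=12 → slot 12
326: h=10 → slot 10
Table: [164, 227, —, —, 598, 247, —, —, 728, —, 326, —, 751]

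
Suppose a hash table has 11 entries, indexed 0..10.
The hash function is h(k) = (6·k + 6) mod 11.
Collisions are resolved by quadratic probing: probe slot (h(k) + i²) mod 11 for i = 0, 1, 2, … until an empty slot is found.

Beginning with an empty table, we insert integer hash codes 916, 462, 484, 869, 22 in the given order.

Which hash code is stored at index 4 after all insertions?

22

916: h=2 → slot 2
462: h=6 → slot 6
484: h=6, probe 6,7 → slot 7
869: h=6, probe 6,7,10 → slot 10
22: h=6, probe 6,7,10,4 → slot 4
Table: [_, _, 916, _, 22, _, 462, 484, _, _, 869]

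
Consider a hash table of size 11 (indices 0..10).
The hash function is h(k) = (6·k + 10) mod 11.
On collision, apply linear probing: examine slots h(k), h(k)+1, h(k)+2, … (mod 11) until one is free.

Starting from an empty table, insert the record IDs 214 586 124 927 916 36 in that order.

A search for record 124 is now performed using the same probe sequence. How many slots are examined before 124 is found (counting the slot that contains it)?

214: h=7 → slot 7
586: h=6 → slot 6
124: h=6, probe 6,7,8 → slot 8
927: h=6, probe 6,7,8,9 → slot 9
916: h=6, probe 6,7,8,9,10 → slot 10
36: h=6, probe 6,7,8,9,10,0 → slot 0
Table: [36, —, —, —, —, —, 586, 214, 124, 927, 916]
Lookup 124: h=6, probe 6,7,8 → found at 8.

3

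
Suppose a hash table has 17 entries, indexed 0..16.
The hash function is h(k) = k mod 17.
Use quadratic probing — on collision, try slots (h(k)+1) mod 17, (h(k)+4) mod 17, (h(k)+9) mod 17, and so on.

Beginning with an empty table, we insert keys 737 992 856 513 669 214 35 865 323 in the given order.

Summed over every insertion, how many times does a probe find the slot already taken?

Insert 737: h=6, slot 6 empty → index 6.
Insert 992: h=6, slot 6 occupied → index 7.
Insert 856: h=6, slots 6,7 occupied → index 10.
Insert 513: h=3, slot 3 empty → index 3.
Insert 669: h=6, slots 6,7,10 occupied → index 15.
Insert 214: h=10, slot 10 occupied → index 11.
Insert 35: h=1, slot 1 empty → index 1.
Insert 865: h=15, slot 15 occupied → index 16.
Insert 323: h=0, slot 0 empty → index 0.
Table: [323, 35, -, 513, -, -, 737, 992, -, -, 856, 214, -, -, -, 669, 865]

8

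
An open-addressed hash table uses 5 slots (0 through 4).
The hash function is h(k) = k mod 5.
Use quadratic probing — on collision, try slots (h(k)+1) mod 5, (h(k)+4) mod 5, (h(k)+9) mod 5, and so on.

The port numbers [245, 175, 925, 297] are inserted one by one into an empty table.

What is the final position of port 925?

4

245 hashes to 0; slot 0 is free -> place at 0.
175 hashes to 0; 0 taken -> place at 1.
925 hashes to 0; 0,1 taken -> place at 4.
297 hashes to 2; slot 2 is free -> place at 2.
Table: [245, 175, 297, -, 925]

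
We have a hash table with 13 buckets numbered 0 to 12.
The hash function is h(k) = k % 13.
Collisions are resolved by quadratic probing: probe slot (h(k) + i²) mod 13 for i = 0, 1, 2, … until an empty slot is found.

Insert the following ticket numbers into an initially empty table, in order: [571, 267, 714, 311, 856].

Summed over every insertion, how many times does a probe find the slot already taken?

571 hashes to 12; slot 12 is free -> place at 12.
267 hashes to 7; slot 7 is free -> place at 7.
714 hashes to 12; 12 taken -> place at 0.
311 hashes to 12; 12,0 taken -> place at 3.
856 hashes to 11; slot 11 is free -> place at 11.
Table: [714, -, -, 311, -, -, -, 267, -, -, -, 856, 571]

3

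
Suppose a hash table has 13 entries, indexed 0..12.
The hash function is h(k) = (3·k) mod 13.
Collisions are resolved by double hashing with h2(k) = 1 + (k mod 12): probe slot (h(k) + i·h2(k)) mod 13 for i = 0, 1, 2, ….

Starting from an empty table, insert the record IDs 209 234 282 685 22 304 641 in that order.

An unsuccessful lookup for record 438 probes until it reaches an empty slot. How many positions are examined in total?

209: h=3 => slot 3
234: h=0 => slot 0
282: h=1 => slot 1
685: h=1, h2=2, probe 1,3,5 => slot 5
22: h=1, h2=11, probe 1,12 => slot 12
304: h=2 => slot 2
641: h=12, h2=6, probe 12,5,11 => slot 11
Table: [234, 282, 304, 209, -, 685, -, -, -, -, -, 641, 22]
Lookup 438: h=1, h2=7, probe 1,8 → slot 8 empty, not found.

2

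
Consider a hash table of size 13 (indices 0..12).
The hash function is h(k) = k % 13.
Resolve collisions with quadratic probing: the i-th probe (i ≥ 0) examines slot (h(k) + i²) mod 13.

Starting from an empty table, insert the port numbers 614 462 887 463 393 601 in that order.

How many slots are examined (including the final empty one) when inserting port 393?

614: h=3 => slot 3
462: h=7 => slot 7
887: h=3, probe 3,4 => slot 4
463: h=8 => slot 8
393: h=3, probe 3,4,7,12 => slot 12
601: h=3, probe 3,4,7,12,6 => slot 6
Table: [-, -, -, 614, 887, -, 601, 462, 463, -, -, -, 393]

4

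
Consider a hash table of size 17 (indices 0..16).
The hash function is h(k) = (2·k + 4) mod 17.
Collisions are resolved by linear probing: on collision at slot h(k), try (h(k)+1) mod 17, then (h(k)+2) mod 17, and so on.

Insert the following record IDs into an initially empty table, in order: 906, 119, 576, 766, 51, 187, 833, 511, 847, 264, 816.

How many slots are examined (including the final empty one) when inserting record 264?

906: h=14 => slot 14
119: h=4 => slot 4
576: h=0 => slot 0
766: h=6 => slot 6
51: h=4, probe 4,5 => slot 5
187: h=4, probe 4,5,6,7 => slot 7
833: h=4, probe 4,5,6,7,8 => slot 8
511: h=6, probe 6,7,8,9 => slot 9
847: h=15 => slot 15
264: h=5, probe 5,6,7,8,9,10 => slot 10
816: h=4, probe 4,5,6,7,8,9,10,11 => slot 11
Table: [576, _, _, _, 119, 51, 766, 187, 833, 511, 264, 816, _, _, 906, 847, _]

6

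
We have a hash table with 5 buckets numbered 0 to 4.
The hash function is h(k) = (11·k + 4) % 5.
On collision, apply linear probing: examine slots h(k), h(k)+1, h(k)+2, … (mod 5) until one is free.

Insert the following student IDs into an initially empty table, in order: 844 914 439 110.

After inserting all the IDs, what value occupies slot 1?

110

844: h=3 => slot 3
914: h=3, probe 3,4 => slot 4
439: h=3, probe 3,4,0 => slot 0
110: h=4, probe 4,0,1 => slot 1
Table: [439, 110, —, 844, 914]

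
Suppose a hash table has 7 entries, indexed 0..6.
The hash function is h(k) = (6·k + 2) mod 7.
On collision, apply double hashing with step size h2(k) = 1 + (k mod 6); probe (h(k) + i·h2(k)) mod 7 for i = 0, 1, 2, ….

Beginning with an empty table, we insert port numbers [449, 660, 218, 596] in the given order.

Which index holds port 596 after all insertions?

449 hashes to 1; slot 1 is free → place at 1.
660 hashes to 0; slot 0 is free → place at 0.
218 hashes to 1, h2=3; 1 taken → place at 4.
596 hashes to 1, h2=3; 1,4,0 taken → place at 3.
Table: [660, 449, -, 596, 218, -, -]

3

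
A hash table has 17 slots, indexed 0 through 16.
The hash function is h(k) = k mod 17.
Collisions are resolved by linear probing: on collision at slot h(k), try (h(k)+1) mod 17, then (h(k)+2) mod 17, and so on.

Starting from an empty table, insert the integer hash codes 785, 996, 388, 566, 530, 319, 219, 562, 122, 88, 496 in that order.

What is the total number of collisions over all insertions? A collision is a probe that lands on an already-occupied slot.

785 hashes to 3; slot 3 is free => place at 3.
996 hashes to 10; slot 10 is free => place at 10.
388 hashes to 14; slot 14 is free => place at 14.
566 hashes to 5; slot 5 is free => place at 5.
530 hashes to 3; 3 taken => place at 4.
319 hashes to 13; slot 13 is free => place at 13.
219 hashes to 15; slot 15 is free => place at 15.
562 hashes to 1; slot 1 is free => place at 1.
122 hashes to 3; 3,4,5 taken => place at 6.
88 hashes to 3; 3,4,5,6 taken => place at 7.
496 hashes to 3; 3,4,5,6,7 taken => place at 8.
Table: [_, 562, _, 785, 530, 566, 122, 88, 496, _, 996, _, _, 319, 388, 219, _]

13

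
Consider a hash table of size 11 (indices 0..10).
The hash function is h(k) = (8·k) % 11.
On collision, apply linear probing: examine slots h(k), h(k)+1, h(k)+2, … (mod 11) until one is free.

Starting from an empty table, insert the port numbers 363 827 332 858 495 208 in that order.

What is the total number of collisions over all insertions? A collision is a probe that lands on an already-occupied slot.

4

363: h=0 -> slot 0
827: h=5 -> slot 5
332: h=5, probe 5,6 -> slot 6
858: h=0, probe 0,1 -> slot 1
495: h=0, probe 0,1,2 -> slot 2
208: h=3 -> slot 3
Table: [363, 858, 495, 208, _, 827, 332, _, _, _, _]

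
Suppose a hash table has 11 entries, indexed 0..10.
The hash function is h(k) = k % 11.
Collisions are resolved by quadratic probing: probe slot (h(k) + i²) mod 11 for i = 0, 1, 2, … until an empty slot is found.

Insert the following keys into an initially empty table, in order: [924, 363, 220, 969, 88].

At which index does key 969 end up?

924: h=0 → slot 0
363: h=0, probe 0,1 → slot 1
220: h=0, probe 0,1,4 → slot 4
969: h=1, probe 1,2 → slot 2
88: h=0, probe 0,1,4,9 → slot 9
Table: [924, 363, 969, —, 220, —, —, —, —, 88, —]

2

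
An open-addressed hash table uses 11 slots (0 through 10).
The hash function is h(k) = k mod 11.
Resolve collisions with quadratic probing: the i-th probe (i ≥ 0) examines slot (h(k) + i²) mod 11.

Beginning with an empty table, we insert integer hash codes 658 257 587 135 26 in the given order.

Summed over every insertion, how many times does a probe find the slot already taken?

658 hashes to 9; slot 9 is free => place at 9.
257 hashes to 4; slot 4 is free => place at 4.
587 hashes to 4; 4 taken => place at 5.
135 hashes to 3; slot 3 is free => place at 3.
26 hashes to 4; 4,5 taken => place at 8.
Table: [., ., ., 135, 257, 587, ., ., 26, 658, .]

3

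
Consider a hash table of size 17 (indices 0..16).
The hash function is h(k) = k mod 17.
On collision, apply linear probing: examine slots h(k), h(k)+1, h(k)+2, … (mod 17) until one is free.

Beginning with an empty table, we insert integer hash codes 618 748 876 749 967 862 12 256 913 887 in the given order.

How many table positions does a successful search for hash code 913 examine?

618: h=6 → slot 6
748: h=0 → slot 0
876: h=9 → slot 9
749: h=1 → slot 1
967: h=15 → slot 15
862: h=12 → slot 12
12: h=12, probe 12,13 → slot 13
256: h=1, probe 1,2 → slot 2
913: h=12, probe 12,13,14 → slot 14
887: h=3 → slot 3
Table: [748, 749, 256, 887, ∅, ∅, 618, ∅, ∅, 876, ∅, ∅, 862, 12, 913, 967, ∅]
Lookup 913: h=12, probe 12,13,14 → found at 14.

3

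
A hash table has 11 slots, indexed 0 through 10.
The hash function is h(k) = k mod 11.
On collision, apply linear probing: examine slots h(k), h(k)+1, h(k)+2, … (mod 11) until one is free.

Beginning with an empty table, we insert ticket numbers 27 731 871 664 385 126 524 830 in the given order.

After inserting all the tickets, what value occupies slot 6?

731

Insert 27: h=5, slot 5 empty => index 5.
Insert 731: h=5, slot 5 occupied => index 6.
Insert 871: h=2, slot 2 empty => index 2.
Insert 664: h=4, slot 4 empty => index 4.
Insert 385: h=0, slot 0 empty => index 0.
Insert 126: h=5, slots 5,6 occupied => index 7.
Insert 524: h=7, slot 7 occupied => index 8.
Insert 830: h=5, slots 5,6,7,8 occupied => index 9.
Table: [385, ., 871, ., 664, 27, 731, 126, 524, 830, .]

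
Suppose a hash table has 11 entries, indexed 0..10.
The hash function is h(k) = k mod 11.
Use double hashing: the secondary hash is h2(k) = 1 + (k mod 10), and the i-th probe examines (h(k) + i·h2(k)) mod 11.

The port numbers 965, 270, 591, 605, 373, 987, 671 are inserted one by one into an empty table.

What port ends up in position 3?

373

965: h=8 -> slot 8
270: h=6 -> slot 6
591: h=8, h2=2, probe 8,10 -> slot 10
605: h=0 -> slot 0
373: h=10, h2=4, probe 10,3 -> slot 3
987: h=8, h2=8, probe 8,5 -> slot 5
671: h=0, h2=2, probe 0,2 -> slot 2
Table: [605, _, 671, 373, _, 987, 270, _, 965, _, 591]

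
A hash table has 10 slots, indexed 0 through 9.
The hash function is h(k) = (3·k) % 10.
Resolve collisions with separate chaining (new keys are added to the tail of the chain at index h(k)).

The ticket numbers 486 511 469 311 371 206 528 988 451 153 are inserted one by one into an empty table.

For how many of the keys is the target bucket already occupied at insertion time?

5

486 -> bucket 8
511 -> bucket 3
469 -> bucket 7
311 -> bucket 3 (collision)
371 -> bucket 3 (collision)
206 -> bucket 8 (collision)
528 -> bucket 4
988 -> bucket 4 (collision)
451 -> bucket 3 (collision)
153 -> bucket 9
Final buckets:
0: —
1: —
2: —
3: 511 -> 311 -> 371 -> 451
4: 528 -> 988
5: —
6: —
7: 469
8: 486 -> 206
9: 153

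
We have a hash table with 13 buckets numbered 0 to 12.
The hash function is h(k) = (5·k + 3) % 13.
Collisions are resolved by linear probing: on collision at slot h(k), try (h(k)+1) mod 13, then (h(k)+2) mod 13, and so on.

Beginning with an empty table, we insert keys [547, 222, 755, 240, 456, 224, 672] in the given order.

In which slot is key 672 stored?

12

547: h=8 → slot 8
222: h=8, probe 8,9 → slot 9
755: h=8, probe 8,9,10 → slot 10
240: h=7 → slot 7
456: h=8, probe 8,9,10,11 → slot 11
224: h=5 → slot 5
672: h=9, probe 9,10,11,12 → slot 12
Table: [—, —, —, —, —, 224, —, 240, 547, 222, 755, 456, 672]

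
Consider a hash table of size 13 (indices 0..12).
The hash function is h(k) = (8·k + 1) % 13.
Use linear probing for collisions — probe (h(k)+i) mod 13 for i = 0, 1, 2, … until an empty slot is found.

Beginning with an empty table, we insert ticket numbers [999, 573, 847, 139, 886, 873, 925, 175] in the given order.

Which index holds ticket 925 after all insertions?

7

999 hashes to 11; slot 11 is free => place at 11.
573 hashes to 9; slot 9 is free => place at 9.
847 hashes to 4; slot 4 is free => place at 4.
139 hashes to 8; slot 8 is free => place at 8.
886 hashes to 4; 4 taken => place at 5.
873 hashes to 4; 4,5 taken => place at 6.
925 hashes to 4; 4,5,6 taken => place at 7.
175 hashes to 10; slot 10 is free => place at 10.
Table: [., ., ., ., 847, 886, 873, 925, 139, 573, 175, 999, .]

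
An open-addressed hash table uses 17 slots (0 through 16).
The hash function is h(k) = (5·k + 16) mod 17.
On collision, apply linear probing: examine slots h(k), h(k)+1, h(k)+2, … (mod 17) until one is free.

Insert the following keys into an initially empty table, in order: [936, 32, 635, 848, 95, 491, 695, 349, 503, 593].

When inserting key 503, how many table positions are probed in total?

936 hashes to 4; slot 4 is free -> place at 4.
32 hashes to 6; slot 6 is free -> place at 6.
635 hashes to 12; slot 12 is free -> place at 12.
848 hashes to 6; 6 taken -> place at 7.
95 hashes to 15; slot 15 is free -> place at 15.
491 hashes to 6; 6,7 taken -> place at 8.
695 hashes to 6; 6,7,8 taken -> place at 9.
349 hashes to 10; slot 10 is free -> place at 10.
503 hashes to 15; 15 taken -> place at 16.
593 hashes to 6; 6,7,8,9,10 taken -> place at 11.
Table: [-, -, -, -, 936, -, 32, 848, 491, 695, 349, 593, 635, -, -, 95, 503]

2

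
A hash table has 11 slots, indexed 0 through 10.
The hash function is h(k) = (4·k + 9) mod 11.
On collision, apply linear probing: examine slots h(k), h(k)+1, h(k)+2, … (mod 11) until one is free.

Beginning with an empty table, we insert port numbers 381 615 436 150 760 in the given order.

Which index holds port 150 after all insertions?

Insert 381: h=4, slot 4 empty => index 4.
Insert 615: h=5, slot 5 empty => index 5.
Insert 436: h=4, slots 4,5 occupied => index 6.
Insert 150: h=4, slots 4,5,6 occupied => index 7.
Insert 760: h=2, slot 2 empty => index 2.
Table: [-, -, 760, -, 381, 615, 436, 150, -, -, -]

7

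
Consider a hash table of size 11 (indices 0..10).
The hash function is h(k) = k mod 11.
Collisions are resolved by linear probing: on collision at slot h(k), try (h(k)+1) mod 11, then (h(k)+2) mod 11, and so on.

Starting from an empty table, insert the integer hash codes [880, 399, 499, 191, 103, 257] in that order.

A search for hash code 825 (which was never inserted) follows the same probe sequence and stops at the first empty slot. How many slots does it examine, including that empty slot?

880: h=0 => slot 0
399: h=3 => slot 3
499: h=4 => slot 4
191: h=4, probe 4,5 => slot 5
103: h=4, probe 4,5,6 => slot 6
257: h=4, probe 4,5,6,7 => slot 7
Table: [880, _, _, 399, 499, 191, 103, 257, _, _, _]
Lookup 825: h=0, probe 0,1 → slot 1 empty, not found.

2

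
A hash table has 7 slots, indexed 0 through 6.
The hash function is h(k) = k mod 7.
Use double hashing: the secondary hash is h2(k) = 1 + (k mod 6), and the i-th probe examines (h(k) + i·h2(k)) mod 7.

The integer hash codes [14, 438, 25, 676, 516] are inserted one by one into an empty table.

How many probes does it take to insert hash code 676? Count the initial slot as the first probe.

2

Insert 14: h=0, slot 0 empty => index 0.
Insert 438: h=4, slot 4 empty => index 4.
Insert 25: h=4, h2=2, slot 4 occupied => index 6.
Insert 676: h=4, h2=5, slot 4 occupied => index 2.
Insert 516: h=5, slot 5 empty => index 5.
Table: [14, —, 676, —, 438, 516, 25]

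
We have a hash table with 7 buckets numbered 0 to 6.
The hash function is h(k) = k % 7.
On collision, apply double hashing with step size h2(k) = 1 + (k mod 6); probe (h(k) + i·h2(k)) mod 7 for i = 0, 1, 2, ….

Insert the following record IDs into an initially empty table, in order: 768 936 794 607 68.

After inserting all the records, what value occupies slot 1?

68

Insert 768: h=5, slot 5 empty → index 5.
Insert 936: h=5, h2=1, slot 5 occupied → index 6.
Insert 794: h=3, slot 3 empty → index 3.
Insert 607: h=5, h2=2, slot 5 occupied → index 0.
Insert 68: h=5, h2=3, slot 5 occupied → index 1.
Table: [607, 68, ∅, 794, ∅, 768, 936]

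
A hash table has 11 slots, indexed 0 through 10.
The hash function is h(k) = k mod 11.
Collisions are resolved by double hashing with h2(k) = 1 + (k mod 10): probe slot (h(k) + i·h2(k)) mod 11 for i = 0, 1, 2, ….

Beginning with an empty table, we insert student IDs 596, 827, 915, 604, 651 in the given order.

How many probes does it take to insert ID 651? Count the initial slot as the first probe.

596 hashes to 2; slot 2 is free → place at 2.
827 hashes to 2, h2=8; 2 taken → place at 10.
915 hashes to 2, h2=6; 2 taken → place at 8.
604 hashes to 10, h2=5; 10 taken → place at 4.
651 hashes to 2, h2=2; 2,4 taken → place at 6.
Table: [∅, ∅, 596, ∅, 604, ∅, 651, ∅, 915, ∅, 827]

3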